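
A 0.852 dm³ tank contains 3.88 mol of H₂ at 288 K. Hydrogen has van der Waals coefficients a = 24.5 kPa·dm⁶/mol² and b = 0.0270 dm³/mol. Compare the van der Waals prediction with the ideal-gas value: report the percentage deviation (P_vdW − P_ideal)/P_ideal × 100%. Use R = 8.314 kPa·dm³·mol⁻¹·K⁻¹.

9.36 %

Ideal: P_ideal = nRT/V = (3.88)(8.314)(288)/0.852 = 10904.2 kPa
vdW: P = nRT/(V − nb) − a n²/V² = 9290.40/0.747240 − 368.833/0.725904 = 12433.0 − 508.102 = 11924.9 kPa
% deviation = (11924.9 − 10904.2)/10904.2 × 100% = 9.36%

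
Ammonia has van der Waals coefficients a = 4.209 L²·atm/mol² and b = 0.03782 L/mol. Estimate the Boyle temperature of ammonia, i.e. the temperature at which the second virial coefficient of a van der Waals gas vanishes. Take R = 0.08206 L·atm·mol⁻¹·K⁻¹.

For a van der Waals gas the second virial coefficient B₂ = b − a/(RT) vanishes at T_B = a/(Rb).
T_B = 4.209/(0.08206×0.03782) = 4.209/0.0031035 = 1356 K

T_B ≈ 1356 K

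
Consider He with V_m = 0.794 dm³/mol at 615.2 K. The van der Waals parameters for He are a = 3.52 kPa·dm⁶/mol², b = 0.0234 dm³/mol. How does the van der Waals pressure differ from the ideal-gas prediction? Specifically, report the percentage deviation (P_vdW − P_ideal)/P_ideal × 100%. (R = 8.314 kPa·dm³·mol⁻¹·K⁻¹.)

2.95 %

Ideal: P_ideal = RT/V_m = (8.314)(615.2)/0.794 = 6441.78 kPa
vdW: P = RT/(V_m − b) − a/V_m² = 5114.77/0.770600 − 3.52/0.630436 = 6637.39 − 5.58344 = 6631.81 kPa
% deviation = (6631.81 − 6441.78)/6441.78 × 100% = 2.95%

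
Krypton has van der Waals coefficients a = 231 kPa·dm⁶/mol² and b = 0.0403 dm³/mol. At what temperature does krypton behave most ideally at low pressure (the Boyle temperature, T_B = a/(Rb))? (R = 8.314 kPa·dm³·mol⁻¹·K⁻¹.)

T_B ≈ 689.4 K

For a van der Waals gas the second virial coefficient B₂ = b − a/(RT) vanishes at T_B = a/(Rb).
T_B = 231/(8.314×0.0403) = 231/0.33505 = 689.4 K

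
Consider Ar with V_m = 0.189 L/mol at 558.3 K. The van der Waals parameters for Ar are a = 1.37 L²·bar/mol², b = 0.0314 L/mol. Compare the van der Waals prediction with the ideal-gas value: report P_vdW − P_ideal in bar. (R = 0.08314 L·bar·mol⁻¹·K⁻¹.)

ΔP ≈ 10.58 bar

Ideal: P_ideal = RT/V_m = (0.08314)(558.3)/0.189 = 245.593 bar
vdW: P = RT/(V_m − b) − a/V_m² = 46.4171/0.157600 − 1.37/0.0357210 = 294.525 − 38.3528 = 256.172 bar
ΔP = 256.172 − 245.593 = 10.58 bar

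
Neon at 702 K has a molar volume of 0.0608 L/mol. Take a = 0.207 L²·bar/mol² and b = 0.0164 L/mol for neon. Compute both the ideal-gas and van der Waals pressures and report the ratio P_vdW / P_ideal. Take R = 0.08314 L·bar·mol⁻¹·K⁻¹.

P_vdW / P_ideal ≈ 1.311

Ideal: P_ideal = RT/V_m = (0.08314)(702)/0.0608 = 959.939 bar
vdW: P = RT/(V_m − b) − a/V_m² = 58.3643/0.0444000 − 0.207/0.00369664 = 1314.51 − 55.9968 = 1258.51 bar
Ratio = 1258.51/959.939 = 1.311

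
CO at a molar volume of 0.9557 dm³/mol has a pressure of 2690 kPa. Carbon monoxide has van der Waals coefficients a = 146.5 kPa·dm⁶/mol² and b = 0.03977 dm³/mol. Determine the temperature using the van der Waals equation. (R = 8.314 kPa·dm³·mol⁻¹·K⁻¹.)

T = (P + a/V_m²)(V_m − b)/R
P + a/V_m² = 2690 + 146.5/(0.9557)² = 2850.4 kPa
V_m − b = 0.9557 − 0.03977 = 0.91593 dm³/mol
T = (2850.4)(0.91593)/8.314 = 314.0 K

T ≈ 314.0 K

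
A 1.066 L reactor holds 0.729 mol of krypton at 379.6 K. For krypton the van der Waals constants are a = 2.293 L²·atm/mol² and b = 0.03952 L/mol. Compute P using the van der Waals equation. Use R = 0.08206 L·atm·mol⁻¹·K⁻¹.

P = nRT/(V − nb) − a n²/V²
nRT/(V − nb) = (0.729)(0.08206)(379.6)/(1.066 − 0.729×0.03952) = 22.708/1.0372 = 21.894 atm
a n²/V² = (2.293)(0.729)²/(1.066)² = 1.0724 atm
P = 21.894 − 1.0724 = 20.82 atm

P ≈ 20.82 atm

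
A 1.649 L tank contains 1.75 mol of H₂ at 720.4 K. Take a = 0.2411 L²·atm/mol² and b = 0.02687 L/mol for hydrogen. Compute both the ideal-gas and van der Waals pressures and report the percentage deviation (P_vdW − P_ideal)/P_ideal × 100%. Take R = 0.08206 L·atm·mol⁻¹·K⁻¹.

Ideal: P_ideal = nRT/V = (1.75)(0.08206)(720.4)/1.649 = 62.7368 atm
vdW: P = nRT/(V − nb) − a n²/V² = 103.453/1.60198 − 0.738369/2.71920 = 64.5782 − 0.271539 = 64.3067 atm
% deviation = (64.3067 − 62.7368)/62.7368 × 100% = 2.50%

2.50 %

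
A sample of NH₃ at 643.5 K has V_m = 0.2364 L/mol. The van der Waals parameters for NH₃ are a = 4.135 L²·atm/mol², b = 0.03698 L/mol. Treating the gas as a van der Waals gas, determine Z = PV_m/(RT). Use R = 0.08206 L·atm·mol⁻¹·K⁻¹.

P = RT/(V_m − b) − a/V_m² = (0.08206)(643.5)/(0.2364 − 0.03698) − 4.135/(0.2364)²
  = 52.806/0.19942 − 73.991 = 264.80 − 73.991 = 190.81 atm
Z = PV_m/(RT) = (190.81)(0.2364)/((0.08206)(643.5)) = 45.107/52.806 = 0.8542

Z ≈ 0.8542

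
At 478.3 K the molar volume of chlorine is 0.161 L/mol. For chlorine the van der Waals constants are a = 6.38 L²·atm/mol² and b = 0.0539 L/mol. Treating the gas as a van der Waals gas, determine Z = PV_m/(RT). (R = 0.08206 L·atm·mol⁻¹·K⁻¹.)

Z ≈ 0.4936

P = RT/(V_m − b) − a/V_m² = (0.08206)(478.3)/(0.161 − 0.0539) − 6.38/(0.161)²
  = 39.249/0.10710 − 246.13 = 366.47 − 246.13 = 120.34 atm
Z = PV_m/(RT) = (120.34)(0.161)/((0.08206)(478.3)) = 19.375/39.249 = 0.4936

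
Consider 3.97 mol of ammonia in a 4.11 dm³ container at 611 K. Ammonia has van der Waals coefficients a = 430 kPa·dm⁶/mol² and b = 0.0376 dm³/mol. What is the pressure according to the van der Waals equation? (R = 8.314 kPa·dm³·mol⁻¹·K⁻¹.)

P ≈ 4691 kPa

P = nRT/(V − nb) − a n²/V²
nRT/(V − nb) = (3.97)(8.314)(611)/(4.11 − 3.97×0.0376) = 20167/3.9607 = 5091.8 kPa
a n²/V² = (430)(3.97)²/(4.11)² = 401.20 kPa
P = 5091.8 − 401.20 = 4691 kPa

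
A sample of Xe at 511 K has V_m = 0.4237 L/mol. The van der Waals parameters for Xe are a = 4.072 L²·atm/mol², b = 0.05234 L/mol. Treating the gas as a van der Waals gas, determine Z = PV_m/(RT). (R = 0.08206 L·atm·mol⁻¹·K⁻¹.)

P = RT/(V_m − b) − a/V_m² = (0.08206)(511)/(0.4237 − 0.05234) − 4.072/(0.4237)²
  = 41.933/0.37136 − 22.682 = 112.92 − 22.682 = 90.24 atm
Z = PV_m/(RT) = (90.24)(0.4237)/((0.08206)(511)) = 38.235/41.933 = 0.9118

Z ≈ 0.9118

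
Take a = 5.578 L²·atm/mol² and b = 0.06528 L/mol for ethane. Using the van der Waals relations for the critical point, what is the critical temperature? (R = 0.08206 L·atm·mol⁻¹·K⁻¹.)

T_c ≈ 308.5 K

For a van der Waals gas, T_c = 8a/(27Rb).
T_c = 8×5.578/(27×0.08206×0.06528) = 44.624/0.14464 = 308.5 K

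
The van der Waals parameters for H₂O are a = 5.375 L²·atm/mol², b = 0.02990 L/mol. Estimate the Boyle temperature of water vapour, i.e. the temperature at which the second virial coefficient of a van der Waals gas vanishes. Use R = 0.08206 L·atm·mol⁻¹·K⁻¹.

For a van der Waals gas the second virial coefficient B₂ = b − a/(RT) vanishes at T_B = a/(Rb).
T_B = 5.375/(0.08206×0.02990) = 5.375/0.0024536 = 2191 K

T_B ≈ 2191 K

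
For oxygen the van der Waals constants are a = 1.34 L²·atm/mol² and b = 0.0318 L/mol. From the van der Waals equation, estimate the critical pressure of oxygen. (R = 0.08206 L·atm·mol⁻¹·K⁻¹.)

P_c ≈ 49.08 atm

For a van der Waals gas, P_c = a/(27b²).
P_c = 1.34/(27×(0.0318)²) = 1.34/0.027303 = 49.08 atm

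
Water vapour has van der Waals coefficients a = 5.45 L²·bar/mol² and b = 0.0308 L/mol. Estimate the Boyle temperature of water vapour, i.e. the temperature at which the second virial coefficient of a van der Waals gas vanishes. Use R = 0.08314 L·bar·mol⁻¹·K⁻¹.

For a van der Waals gas the second virial coefficient B₂ = b − a/(RT) vanishes at T_B = a/(Rb).
T_B = 5.45/(0.08314×0.0308) = 5.45/0.0025607 = 2128 K

T_B ≈ 2128 K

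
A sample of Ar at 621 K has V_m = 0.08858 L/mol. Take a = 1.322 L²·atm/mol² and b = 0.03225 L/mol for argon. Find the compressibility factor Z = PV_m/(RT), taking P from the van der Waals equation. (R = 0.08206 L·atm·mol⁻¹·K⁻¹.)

P = RT/(V_m − b) − a/V_m² = (0.08206)(621)/(0.08858 − 0.03225) − 1.322/(0.08858)²
  = 50.959/0.056330 − 168.48 = 904.65 − 168.48 = 736.17 atm
Z = PV_m/(RT) = (736.17)(0.08858)/((0.08206)(621)) = 65.210/50.959 = 1.280

Z ≈ 1.280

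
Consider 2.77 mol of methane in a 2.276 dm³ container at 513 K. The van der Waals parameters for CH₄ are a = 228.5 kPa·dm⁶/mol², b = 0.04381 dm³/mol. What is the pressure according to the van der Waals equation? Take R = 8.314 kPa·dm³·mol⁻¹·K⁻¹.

P = nRT/(V − nb) − a n²/V²
nRT/(V − nb) = (2.77)(8.314)(513)/(2.276 − 2.77×0.04381) = 11814/2.1546 = 5483.2 kPa
a n²/V² = (228.5)(2.77)²/(2.276)² = 338.46 kPa
P = 5483.2 − 338.46 = 5145 kPa

P ≈ 5145 kPa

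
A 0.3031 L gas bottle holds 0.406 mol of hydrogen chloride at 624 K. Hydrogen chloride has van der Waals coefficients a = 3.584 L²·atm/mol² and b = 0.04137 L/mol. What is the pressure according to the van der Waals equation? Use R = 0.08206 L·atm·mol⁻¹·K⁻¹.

P ≈ 66.18 atm

P = nRT/(V − nb) − a n²/V²
nRT/(V − nb) = (0.406)(0.08206)(624)/(0.3031 − 0.406×0.04137) = 20.789/0.28630 = 72.613 atm
a n²/V² = (3.584)(0.406)²/(0.3031)² = 6.4306 atm
P = 72.613 − 6.4306 = 66.18 atm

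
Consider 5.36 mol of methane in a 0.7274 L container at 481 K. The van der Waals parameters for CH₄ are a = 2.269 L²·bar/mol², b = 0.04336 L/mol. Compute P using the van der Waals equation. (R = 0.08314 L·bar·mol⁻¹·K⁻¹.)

P = nRT/(V − nb) − a n²/V²
nRT/(V − nb) = (5.36)(0.08314)(481)/(0.7274 − 5.36×0.04336) = 214.35/0.49499 = 433.04 bar
a n²/V² = (2.269)(5.36)²/(0.7274)² = 123.20 bar
P = 433.04 − 123.20 = 309.8 bar

P ≈ 309.8 bar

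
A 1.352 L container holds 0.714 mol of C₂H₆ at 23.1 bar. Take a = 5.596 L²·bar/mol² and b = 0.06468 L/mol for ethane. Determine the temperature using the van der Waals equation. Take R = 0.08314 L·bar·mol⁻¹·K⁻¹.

T = (P + a n²/V²)(V − nb)/(nR)
P + a n²/V² = 23.1 + (5.596)(0.714)²/(1.352)² = 24.661 bar
V − nb = 1.352 − (0.714)(0.06468) = 1.3058 L
T = (24.661)(1.3058)/((0.714)(0.08314)) = 542.5 K

T ≈ 542.5 K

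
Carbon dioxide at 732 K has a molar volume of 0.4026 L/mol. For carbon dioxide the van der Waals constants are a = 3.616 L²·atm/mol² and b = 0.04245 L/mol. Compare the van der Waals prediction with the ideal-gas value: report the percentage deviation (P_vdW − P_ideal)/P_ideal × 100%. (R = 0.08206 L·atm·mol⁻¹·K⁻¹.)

-3.17 %

Ideal: P_ideal = RT/V_m = (0.08206)(732)/0.4026 = 149.200 atm
vdW: P = RT/(V_m − b) − a/V_m² = 60.0679/0.360150 − 3.616/0.162087 = 166.786 − 22.3090 = 144.477 atm
% deviation = (144.477 − 149.200)/149.200 × 100% = -3.17%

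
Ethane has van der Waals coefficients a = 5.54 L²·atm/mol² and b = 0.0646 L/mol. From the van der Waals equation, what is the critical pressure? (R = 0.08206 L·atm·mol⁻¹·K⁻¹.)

P_c ≈ 49.17 atm

For a van der Waals gas, P_c = a/(27b²).
P_c = 5.54/(27×(0.0646)²) = 5.54/0.11268 = 49.17 atm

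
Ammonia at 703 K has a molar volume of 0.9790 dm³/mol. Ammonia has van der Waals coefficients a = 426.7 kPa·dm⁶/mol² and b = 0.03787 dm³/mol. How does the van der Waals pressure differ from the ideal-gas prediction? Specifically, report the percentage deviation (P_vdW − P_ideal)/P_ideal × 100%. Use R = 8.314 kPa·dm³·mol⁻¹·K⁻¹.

Ideal: P_ideal = RT/V_m = (8.314)(703)/0.9790 = 5970.11 kPa
vdW: P = RT/(V_m − b) − a/V_m² = 5844.74/0.941130 − 426.7/0.958441 = 6210.34 − 445.202 = 5765.14 kPa
% deviation = (5765.14 − 5970.11)/5970.11 × 100% = -3.43%

-3.43 %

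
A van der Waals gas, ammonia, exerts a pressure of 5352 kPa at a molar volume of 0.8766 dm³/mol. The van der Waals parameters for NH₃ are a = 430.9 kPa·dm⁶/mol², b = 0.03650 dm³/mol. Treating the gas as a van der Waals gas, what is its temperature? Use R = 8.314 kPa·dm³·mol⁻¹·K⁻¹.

T ≈ 597.5 K

T = (P + a/V_m²)(V_m − b)/R
P + a/V_m² = 5352 + 430.9/(0.8766)² = 5912.8 kPa
V_m − b = 0.8766 − 0.03650 = 0.84010 dm³/mol
T = (5912.8)(0.84010)/8.314 = 597.5 K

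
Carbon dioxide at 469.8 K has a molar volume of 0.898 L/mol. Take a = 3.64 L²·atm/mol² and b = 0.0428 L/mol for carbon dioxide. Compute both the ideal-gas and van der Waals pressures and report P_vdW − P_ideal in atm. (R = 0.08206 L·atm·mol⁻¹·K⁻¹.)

Ideal: P_ideal = RT/V_m = (0.08206)(469.8)/0.898 = 42.9307 atm
vdW: P = RT/(V_m − b) − a/V_m² = 38.5518/0.855200 − 3.64/0.806404 = 45.0793 − 4.51387 = 40.5654 atm
ΔP = 40.5654 − 42.9307 = -2.365 atm

ΔP ≈ -2.365 atm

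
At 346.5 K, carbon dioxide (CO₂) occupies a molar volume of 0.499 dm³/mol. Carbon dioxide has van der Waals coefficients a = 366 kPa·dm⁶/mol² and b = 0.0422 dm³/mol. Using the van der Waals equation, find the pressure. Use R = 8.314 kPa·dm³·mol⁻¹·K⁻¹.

P ≈ 4837 kPa

P = RT/(V_m − b) − a/V_m²
RT/(V_m − b) = (8.314)(346.5)/(0.499 − 0.0422) = 2880.8/0.45680 = 6306.5 kPa
a/V_m² = 366/(0.499)² = 1469.9 kPa
P = 6306.5 − 1469.9 = 4837 kPa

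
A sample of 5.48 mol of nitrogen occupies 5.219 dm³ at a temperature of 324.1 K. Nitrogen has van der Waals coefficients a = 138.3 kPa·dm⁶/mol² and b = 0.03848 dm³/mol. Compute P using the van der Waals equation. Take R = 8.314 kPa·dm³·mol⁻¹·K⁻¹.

P = nRT/(V − nb) − a n²/V²
nRT/(V − nb) = (5.48)(8.314)(324.1)/(5.219 − 5.48×0.03848) = 14766/5.0081 = 2948.4 kPa
a n²/V² = (138.3)(5.48)²/(5.219)² = 152.48 kPa
P = 2948.4 − 152.48 = 2796 kPa

P ≈ 2796 kPa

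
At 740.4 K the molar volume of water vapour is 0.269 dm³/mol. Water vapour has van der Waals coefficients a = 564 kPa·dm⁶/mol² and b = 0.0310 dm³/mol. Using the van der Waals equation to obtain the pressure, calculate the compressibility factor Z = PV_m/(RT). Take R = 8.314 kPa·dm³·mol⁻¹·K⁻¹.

P = RT/(V_m − b) − a/V_m² = (8.314)(740.4)/(0.269 − 0.0310) − 564/(0.269)²
  = 6155.7/0.23800 − 7794.3 = 25864 − 7794.3 = 18070 kPa
Z = PV_m/(RT) = (18070)(0.269)/((8.314)(740.4)) = 4860.8/6155.7 = 0.7896

Z ≈ 0.7896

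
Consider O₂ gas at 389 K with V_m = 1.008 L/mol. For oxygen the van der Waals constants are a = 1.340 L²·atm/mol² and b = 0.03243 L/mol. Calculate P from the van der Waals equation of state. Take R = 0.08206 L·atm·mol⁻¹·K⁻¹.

P = RT/(V_m − b) − a/V_m²
RT/(V_m − b) = (0.08206)(389)/(1.008 − 0.03243) = 31.921/0.97557 = 32.720 atm
a/V_m² = 1.340/(1.008)² = 1.3188 atm
P = 32.720 − 1.3188 = 31.40 atm

P ≈ 31.40 atm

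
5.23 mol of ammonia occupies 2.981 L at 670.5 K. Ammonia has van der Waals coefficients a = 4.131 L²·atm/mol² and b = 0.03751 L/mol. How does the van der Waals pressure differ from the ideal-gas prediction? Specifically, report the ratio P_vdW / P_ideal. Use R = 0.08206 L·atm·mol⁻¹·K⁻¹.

P_vdW / P_ideal ≈ 0.9387

Ideal: P_ideal = nRT/V = (5.23)(0.08206)(670.5)/2.981 = 96.5317 atm
vdW: P = nRT/(V − nb) − a n²/V² = 287.761/2.78482 − 112.995/8.88636 = 103.332 − 12.7156 = 90.616 atm
Ratio = 90.616/96.5317 = 0.9387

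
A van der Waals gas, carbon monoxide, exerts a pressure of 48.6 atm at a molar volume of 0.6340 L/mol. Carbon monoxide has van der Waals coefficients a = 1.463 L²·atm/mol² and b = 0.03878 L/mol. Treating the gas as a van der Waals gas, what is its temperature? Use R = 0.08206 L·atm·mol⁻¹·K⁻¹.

T ≈ 378.9 K

T = (P + a/V_m²)(V_m − b)/R
P + a/V_m² = 48.6 + 1.463/(0.6340)² = 52.240 atm
V_m − b = 0.6340 − 0.03878 = 0.59522 L/mol
T = (52.240)(0.59522)/0.08206 = 378.9 K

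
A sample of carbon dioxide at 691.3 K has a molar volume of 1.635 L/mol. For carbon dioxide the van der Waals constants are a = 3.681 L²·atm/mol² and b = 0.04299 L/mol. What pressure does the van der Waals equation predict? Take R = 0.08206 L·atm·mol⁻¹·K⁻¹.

P = RT/(V_m − b) − a/V_m²
RT/(V_m − b) = (0.08206)(691.3)/(1.635 − 0.04299) = 56.728/1.5920 = 35.633 atm
a/V_m² = 3.681/(1.635)² = 1.3770 atm
P = 35.633 − 1.3770 = 34.26 atm

P ≈ 34.26 atm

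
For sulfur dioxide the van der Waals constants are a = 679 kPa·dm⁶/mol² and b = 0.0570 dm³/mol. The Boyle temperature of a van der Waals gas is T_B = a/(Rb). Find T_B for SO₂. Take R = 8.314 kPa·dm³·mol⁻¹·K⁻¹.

For a van der Waals gas the second virial coefficient B₂ = b − a/(RT) vanishes at T_B = a/(Rb).
T_B = 679/(8.314×0.0570) = 679/0.47390 = 1433 K

T_B ≈ 1433 K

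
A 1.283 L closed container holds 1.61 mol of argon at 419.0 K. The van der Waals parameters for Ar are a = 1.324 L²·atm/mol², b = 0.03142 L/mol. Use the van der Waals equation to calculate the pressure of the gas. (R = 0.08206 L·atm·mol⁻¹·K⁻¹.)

P ≈ 42.83 atm

P = nRT/(V − nb) − a n²/V²
nRT/(V − nb) = (1.61)(0.08206)(419.0)/(1.283 − 1.61×0.03142) = 55.357/1.2324 = 44.918 atm
a n²/V² = (1.324)(1.61)²/(1.283)² = 2.0849 atm
P = 44.918 − 2.0849 = 42.83 atm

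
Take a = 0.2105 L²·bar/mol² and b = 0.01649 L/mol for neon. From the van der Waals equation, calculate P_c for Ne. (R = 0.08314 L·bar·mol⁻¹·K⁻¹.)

For a van der Waals gas, P_c = a/(27b²).
P_c = 0.2105/(27×(0.01649)²) = 0.2105/0.0073418 = 28.67 bar

P_c ≈ 28.67 bar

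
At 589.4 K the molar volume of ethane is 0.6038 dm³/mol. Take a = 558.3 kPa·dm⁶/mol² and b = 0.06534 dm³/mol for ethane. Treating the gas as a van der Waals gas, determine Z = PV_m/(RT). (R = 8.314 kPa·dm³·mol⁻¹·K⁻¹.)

P = RT/(V_m − b) − a/V_m² = (8.314)(589.4)/(0.6038 − 0.06534) − 558.3/(0.6038)²
  = 4900.3/0.53846 − 1531.4 = 9100.6 − 1531.4 = 7569.2 kPa
Z = PV_m/(RT) = (7569.2)(0.6038)/((8.314)(589.4)) = 4570.3/4900.3 = 0.9327

Z ≈ 0.9327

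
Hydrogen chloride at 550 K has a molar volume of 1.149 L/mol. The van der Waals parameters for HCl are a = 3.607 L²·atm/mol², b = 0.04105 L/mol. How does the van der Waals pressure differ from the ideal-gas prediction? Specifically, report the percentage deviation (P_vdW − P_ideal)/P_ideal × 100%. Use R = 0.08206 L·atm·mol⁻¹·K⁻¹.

Ideal: P_ideal = RT/V_m = (0.08206)(550)/1.149 = 39.2802 atm
vdW: P = RT/(V_m − b) − a/V_m² = 45.1330/1.10795 − 3.607/1.32020 = 40.7356 − 2.73216 = 38.0034 atm
% deviation = (38.0034 − 39.2802)/39.2802 × 100% = -3.25%

-3.25 %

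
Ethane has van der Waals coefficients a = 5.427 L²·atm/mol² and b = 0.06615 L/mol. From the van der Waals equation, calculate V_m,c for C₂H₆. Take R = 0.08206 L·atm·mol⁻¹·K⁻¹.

For a van der Waals gas, V_m,c = 3b.
V_m,c = 3×0.06615 = 0.1985 L/mol

V_m,c ≈ 0.1985 L/mol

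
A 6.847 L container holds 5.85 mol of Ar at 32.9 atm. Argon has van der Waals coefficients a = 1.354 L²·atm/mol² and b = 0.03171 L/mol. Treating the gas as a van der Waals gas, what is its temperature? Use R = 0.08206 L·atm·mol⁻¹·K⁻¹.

T = (P + a n²/V²)(V − nb)/(nR)
P + a n²/V² = 32.9 + (1.354)(5.85)²/(6.847)² = 33.888 atm
V − nb = 6.847 − (5.85)(0.03171) = 6.6615 L
T = (33.888)(6.6615)/((5.85)(0.08206)) = 470.3 K

T ≈ 470.3 K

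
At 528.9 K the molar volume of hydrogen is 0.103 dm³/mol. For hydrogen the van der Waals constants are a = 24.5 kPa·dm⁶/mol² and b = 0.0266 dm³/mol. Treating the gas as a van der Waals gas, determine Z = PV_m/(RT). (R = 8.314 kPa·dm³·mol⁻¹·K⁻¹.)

P = RT/(V_m − b) − a/V_m² = (8.314)(528.9)/(0.103 − 0.0266) − 24.5/(0.103)²
  = 4397.3/0.076400 − 2309.4 = 57556 − 2309.4 = 55247 kPa
Z = PV_m/(RT) = (55247)(0.103)/((8.314)(528.9)) = 5690.4/4397.3 = 1.294

Z ≈ 1.294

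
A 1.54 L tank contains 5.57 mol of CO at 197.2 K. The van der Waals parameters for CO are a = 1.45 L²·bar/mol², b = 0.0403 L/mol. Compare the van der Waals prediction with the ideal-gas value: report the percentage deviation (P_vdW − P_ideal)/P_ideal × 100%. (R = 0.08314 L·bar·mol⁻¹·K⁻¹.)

-14.92 %

Ideal: P_ideal = nRT/V = (5.57)(0.08314)(197.2)/1.54 = 59.2996 bar
vdW: P = nRT/(V − nb) − a n²/V² = 91.3213/1.31553 − 44.9861/2.37160 = 69.4179 − 18.9687 = 50.4492 bar
% deviation = (50.4492 − 59.2996)/59.2996 × 100% = -14.92%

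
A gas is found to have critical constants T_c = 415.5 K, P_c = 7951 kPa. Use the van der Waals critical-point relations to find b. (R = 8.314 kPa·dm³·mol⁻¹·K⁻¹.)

From T_c = 8a/(27Rb) and P_c = a/(27b²): b = R T_c/(8 P_c).
b = (8.314)(415.5)/(8×7951) = 3454.5/63608 = 0.05431 dm³/mol

b ≈ 0.05431 dm³/mol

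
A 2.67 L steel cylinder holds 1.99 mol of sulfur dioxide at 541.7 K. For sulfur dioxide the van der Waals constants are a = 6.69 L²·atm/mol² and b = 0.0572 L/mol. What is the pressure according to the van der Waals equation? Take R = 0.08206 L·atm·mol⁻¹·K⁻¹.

P = nRT/(V − nb) − a n²/V²
nRT/(V − nb) = (1.99)(0.08206)(541.7)/(2.67 − 1.99×0.0572) = 88.459/2.5562 = 34.606 atm
a n²/V² = (6.69)(1.99)²/(2.67)² = 3.7163 atm
P = 34.606 − 3.7163 = 30.89 atm

P ≈ 30.89 atm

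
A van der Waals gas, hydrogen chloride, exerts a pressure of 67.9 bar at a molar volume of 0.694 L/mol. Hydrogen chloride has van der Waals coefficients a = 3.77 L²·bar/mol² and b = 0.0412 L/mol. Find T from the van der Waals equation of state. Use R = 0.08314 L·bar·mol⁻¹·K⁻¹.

T ≈ 594.6 K

T = (P + a/V_m²)(V_m − b)/R
P + a/V_m² = 67.9 + 3.77/(0.694)² = 75.727 bar
V_m − b = 0.694 − 0.0412 = 0.65280 L/mol
T = (75.727)(0.65280)/0.08314 = 594.6 K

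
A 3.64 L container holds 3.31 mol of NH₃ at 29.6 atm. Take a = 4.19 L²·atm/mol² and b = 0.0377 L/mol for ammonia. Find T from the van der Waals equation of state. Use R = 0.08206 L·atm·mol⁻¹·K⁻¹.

T ≈ 427.9 K

T = (P + a n²/V²)(V − nb)/(nR)
P + a n²/V² = 29.6 + (4.19)(3.31)²/(3.64)² = 33.065 atm
V − nb = 3.64 − (3.31)(0.0377) = 3.5152 L
T = (33.065)(3.5152)/((3.31)(0.08206)) = 427.9 K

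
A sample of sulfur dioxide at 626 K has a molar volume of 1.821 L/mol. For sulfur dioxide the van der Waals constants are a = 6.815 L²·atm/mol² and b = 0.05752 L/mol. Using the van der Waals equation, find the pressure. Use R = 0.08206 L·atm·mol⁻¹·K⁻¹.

P = RT/(V_m − b) − a/V_m²
RT/(V_m − b) = (0.08206)(626)/(1.821 − 0.05752) = 51.370/1.7635 = 29.130 atm
a/V_m² = 6.815/(1.821)² = 2.0552 atm
P = 29.130 − 2.0552 = 27.07 atm

P ≈ 27.07 atm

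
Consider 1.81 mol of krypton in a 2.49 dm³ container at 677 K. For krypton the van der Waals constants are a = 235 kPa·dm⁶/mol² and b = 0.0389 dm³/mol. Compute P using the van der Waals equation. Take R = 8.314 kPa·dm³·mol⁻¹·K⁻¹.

P ≈ 4086 kPa

P = nRT/(V − nb) − a n²/V²
nRT/(V − nb) = (1.81)(8.314)(677)/(2.49 − 1.81×0.0389) = 10188/2.4196 = 4210.6 kPa
a n²/V² = (235)(1.81)²/(2.49)² = 124.17 kPa
P = 4210.6 − 124.17 = 4086 kPa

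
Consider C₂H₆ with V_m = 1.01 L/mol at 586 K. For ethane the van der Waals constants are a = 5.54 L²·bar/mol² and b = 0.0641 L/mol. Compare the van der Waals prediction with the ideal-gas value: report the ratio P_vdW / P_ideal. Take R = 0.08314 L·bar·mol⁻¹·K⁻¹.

Ideal: P_ideal = RT/V_m = (0.08314)(586)/1.01 = 48.2377 bar
vdW: P = RT/(V_m − b) − a/V_m² = 48.7200/0.945900 − 5.54/1.02010 = 51.5065 − 5.43084 = 46.0757 bar
Ratio = 46.0757/48.2377 = 0.9552

P_vdW / P_ideal ≈ 0.9552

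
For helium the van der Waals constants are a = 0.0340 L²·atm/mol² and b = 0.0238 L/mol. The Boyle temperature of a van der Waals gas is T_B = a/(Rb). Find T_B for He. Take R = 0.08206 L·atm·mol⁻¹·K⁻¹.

T_B ≈ 17.41 K

For a van der Waals gas the second virial coefficient B₂ = b − a/(RT) vanishes at T_B = a/(Rb).
T_B = 0.0340/(0.08206×0.0238) = 0.0340/0.0019530 = 17.41 K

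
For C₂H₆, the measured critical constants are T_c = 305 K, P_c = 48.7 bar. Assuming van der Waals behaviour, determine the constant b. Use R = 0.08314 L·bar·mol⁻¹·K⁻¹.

b ≈ 0.06509 L/mol

From T_c = 8a/(27Rb) and P_c = a/(27b²): b = R T_c/(8 P_c).
b = (0.08314)(305)/(8×48.7) = 25.358/389.60 = 0.06509 L/mol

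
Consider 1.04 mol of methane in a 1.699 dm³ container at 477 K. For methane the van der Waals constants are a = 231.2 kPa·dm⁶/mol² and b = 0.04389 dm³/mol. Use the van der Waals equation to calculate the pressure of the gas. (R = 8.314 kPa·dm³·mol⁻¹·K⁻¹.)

P = nRT/(V − nb) − a n²/V²
nRT/(V − nb) = (1.04)(8.314)(477)/(1.699 − 1.04×0.04389) = 4124.4/1.6534 = 2494.5 kPa
a n²/V² = (231.2)(1.04)²/(1.699)² = 86.630 kPa
P = 2494.5 − 86.630 = 2408 kPa

P ≈ 2408 kPa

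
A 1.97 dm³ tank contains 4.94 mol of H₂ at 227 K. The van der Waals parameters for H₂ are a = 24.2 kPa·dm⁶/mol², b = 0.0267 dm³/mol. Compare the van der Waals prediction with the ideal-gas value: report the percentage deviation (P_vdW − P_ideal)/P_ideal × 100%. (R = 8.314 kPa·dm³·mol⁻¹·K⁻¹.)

Ideal: P_ideal = nRT/V = (4.94)(8.314)(227)/1.97 = 4732.57 kPa
vdW: P = nRT/(V − nb) − a n²/V² = 9323.15/1.83810 − 590.567/3.88090 = 5072.17 − 152.173 = 4920.00 kPa
% deviation = (4920.00 − 4732.57)/4732.57 × 100% = 3.96%

3.96 %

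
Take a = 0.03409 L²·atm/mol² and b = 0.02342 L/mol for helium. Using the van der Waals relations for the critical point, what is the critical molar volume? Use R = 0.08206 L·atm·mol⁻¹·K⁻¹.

For a van der Waals gas, V_m,c = 3b.
V_m,c = 3×0.02342 = 0.07026 L/mol

V_m,c ≈ 0.07026 L/mol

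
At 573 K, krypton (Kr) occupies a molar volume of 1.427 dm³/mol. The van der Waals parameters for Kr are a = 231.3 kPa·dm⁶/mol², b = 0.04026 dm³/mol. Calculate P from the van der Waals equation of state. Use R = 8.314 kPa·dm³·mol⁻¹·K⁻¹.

P ≈ 3322 kPa

P = RT/(V_m − b) − a/V_m²
RT/(V_m − b) = (8.314)(573)/(1.427 − 0.04026) = 4763.9/1.3867 = 3435.4 kPa
a/V_m² = 231.3/(1.427)² = 113.59 kPa
P = 3435.4 − 113.59 = 3322 kPa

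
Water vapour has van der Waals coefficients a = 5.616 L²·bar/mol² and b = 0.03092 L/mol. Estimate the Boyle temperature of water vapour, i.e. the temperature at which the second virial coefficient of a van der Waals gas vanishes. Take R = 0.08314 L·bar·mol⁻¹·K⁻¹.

T_B ≈ 2185 K

For a van der Waals gas the second virial coefficient B₂ = b − a/(RT) vanishes at T_B = a/(Rb).
T_B = 5.616/(0.08314×0.03092) = 5.616/0.0025707 = 2185 K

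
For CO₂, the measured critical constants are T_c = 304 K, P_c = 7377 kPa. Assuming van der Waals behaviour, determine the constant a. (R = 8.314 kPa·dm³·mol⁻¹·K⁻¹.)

a ≈ 365.3 kPa·dm⁶/mol²

From T_c = 8a/(27Rb) and P_c = a/(27b²): a = 27 R² T_c²/(64 P_c).
a = 27×(8.314)²×(304)²/(64×7377) = 172476913/472128 = 365.3 kPa·dm⁶/mol²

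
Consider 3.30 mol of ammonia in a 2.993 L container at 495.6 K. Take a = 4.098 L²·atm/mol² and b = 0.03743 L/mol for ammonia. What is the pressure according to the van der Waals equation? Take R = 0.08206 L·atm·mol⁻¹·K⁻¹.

P ≈ 41.79 atm

P = nRT/(V − nb) − a n²/V²
nRT/(V − nb) = (3.30)(0.08206)(495.6)/(2.993 − 3.30×0.03743) = 134.21/2.8695 = 46.771 atm
a n²/V² = (4.098)(3.30)²/(2.993)² = 4.9818 atm
P = 46.771 − 4.9818 = 41.79 atm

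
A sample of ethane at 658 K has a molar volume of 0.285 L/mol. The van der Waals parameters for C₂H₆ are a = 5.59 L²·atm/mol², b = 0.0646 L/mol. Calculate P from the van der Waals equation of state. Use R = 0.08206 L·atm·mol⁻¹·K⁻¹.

P = RT/(V_m − b) − a/V_m²
RT/(V_m − b) = (0.08206)(658)/(0.285 − 0.0646) = 53.995/0.22040 = 244.99 atm
a/V_m² = 5.59/(0.285)² = 68.821 atm
P = 244.99 − 68.821 = 176.2 atm

P ≈ 176.2 atm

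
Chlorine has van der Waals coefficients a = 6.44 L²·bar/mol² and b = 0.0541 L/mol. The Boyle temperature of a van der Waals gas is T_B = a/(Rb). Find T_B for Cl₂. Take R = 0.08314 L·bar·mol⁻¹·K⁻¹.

For a van der Waals gas the second virial coefficient B₂ = b − a/(RT) vanishes at T_B = a/(Rb).
T_B = 6.44/(0.08314×0.0541) = 6.44/0.0044979 = 1432 K

T_B ≈ 1432 K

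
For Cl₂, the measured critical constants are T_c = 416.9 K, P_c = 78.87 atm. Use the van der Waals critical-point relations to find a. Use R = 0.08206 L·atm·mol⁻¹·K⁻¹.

a ≈ 6.260 L²·atm/mol²

From T_c = 8a/(27Rb) and P_c = a/(27b²): a = 27 R² T_c²/(64 P_c).
a = 27×(0.08206)²×(416.9)²/(64×78.87) = 31600/5047.7 = 6.260 L²·atm/mol²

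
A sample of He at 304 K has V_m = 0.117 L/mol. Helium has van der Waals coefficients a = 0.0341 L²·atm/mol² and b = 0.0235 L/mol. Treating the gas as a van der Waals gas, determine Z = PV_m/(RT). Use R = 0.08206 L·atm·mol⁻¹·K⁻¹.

P = RT/(V_m − b) − a/V_m² = (0.08206)(304)/(0.117 − 0.0235) − 0.0341/(0.117)²
  = 24.946/0.093500 − 2.4911 = 266.80 − 2.4911 = 264.31 atm
Z = PV_m/(RT) = (264.31)(0.117)/((0.08206)(304)) = 30.924/24.946 = 1.240

Z ≈ 1.240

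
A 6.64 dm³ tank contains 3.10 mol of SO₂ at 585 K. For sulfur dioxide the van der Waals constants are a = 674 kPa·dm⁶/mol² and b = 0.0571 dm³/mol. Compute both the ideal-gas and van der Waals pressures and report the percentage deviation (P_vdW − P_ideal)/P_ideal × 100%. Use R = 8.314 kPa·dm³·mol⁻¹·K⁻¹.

-3.73 %

Ideal: P_ideal = nRT/V = (3.10)(8.314)(585)/6.64 = 2270.70 kPa
vdW: P = nRT/(V − nb) − a n²/V² = 15077.4/6.46299 − 6477.14/44.0896 = 2332.88 − 146.909 = 2185.97 kPa
% deviation = (2185.97 − 2270.70)/2270.70 × 100% = -3.73%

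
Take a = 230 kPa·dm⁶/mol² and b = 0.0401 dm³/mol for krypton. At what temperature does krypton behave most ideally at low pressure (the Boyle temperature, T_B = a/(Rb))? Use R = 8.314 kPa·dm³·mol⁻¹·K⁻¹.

T_B ≈ 689.9 K

For a van der Waals gas the second virial coefficient B₂ = b − a/(RT) vanishes at T_B = a/(Rb).
T_B = 230/(8.314×0.0401) = 230/0.33339 = 689.9 K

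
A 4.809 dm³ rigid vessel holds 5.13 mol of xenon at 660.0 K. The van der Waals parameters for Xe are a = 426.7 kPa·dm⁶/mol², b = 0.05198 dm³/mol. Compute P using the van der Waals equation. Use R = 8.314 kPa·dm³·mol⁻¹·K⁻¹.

P = nRT/(V − nb) − a n²/V²
nRT/(V − nb) = (5.13)(8.314)(660.0)/(4.809 − 5.13×0.05198) = 28150/4.5423 = 6197.3 kPa
a n²/V² = (426.7)(5.13)²/(4.809)² = 485.57 kPa
P = 6197.3 − 485.57 = 5712 kPa

P ≈ 5712 kPa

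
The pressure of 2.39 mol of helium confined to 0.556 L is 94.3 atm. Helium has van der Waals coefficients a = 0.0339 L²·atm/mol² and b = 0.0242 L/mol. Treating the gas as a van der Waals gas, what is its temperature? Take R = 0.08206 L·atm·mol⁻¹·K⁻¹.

T ≈ 241.1 K

T = (P + a n²/V²)(V − nb)/(nR)
P + a n²/V² = 94.3 + (0.0339)(2.39)²/(0.556)² = 94.926 atm
V − nb = 0.556 − (2.39)(0.0242) = 0.49816 L
T = (94.926)(0.49816)/((2.39)(0.08206)) = 241.1 K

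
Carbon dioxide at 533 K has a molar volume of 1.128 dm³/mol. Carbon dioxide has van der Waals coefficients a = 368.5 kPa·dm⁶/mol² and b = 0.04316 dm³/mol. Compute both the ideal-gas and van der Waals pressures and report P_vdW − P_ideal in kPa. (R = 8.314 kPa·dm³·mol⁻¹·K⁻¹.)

Ideal: P_ideal = RT/V_m = (8.314)(533)/1.128 = 3928.51 kPa
vdW: P = RT/(V_m − b) − a/V_m² = 4431.36/1.08484 − 368.5/1.27238 = 4084.81 − 289.615 = 3795.20 kPa
ΔP = 3795.20 − 3928.51 = -133.3 kPa

ΔP ≈ -133.3 kPa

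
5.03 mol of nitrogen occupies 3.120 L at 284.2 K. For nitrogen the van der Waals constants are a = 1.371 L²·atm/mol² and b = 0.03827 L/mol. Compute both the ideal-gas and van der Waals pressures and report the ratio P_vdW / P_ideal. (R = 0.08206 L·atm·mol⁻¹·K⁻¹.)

Ideal: P_ideal = nRT/V = (5.03)(0.08206)(284.2)/3.120 = 37.5984 atm
vdW: P = nRT/(V − nb) − a n²/V² = 117.307/2.92750 − 34.6875/9.73440 = 40.0707 − 3.56339 = 36.5073 atm
Ratio = 36.5073/37.5984 = 0.9710

P_vdW / P_ideal ≈ 0.9710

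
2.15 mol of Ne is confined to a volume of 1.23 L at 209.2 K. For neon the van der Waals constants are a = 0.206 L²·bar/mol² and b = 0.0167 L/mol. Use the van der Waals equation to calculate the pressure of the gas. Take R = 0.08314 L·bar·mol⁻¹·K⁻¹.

P ≈ 30.69 bar

P = nRT/(V − nb) − a n²/V²
nRT/(V − nb) = (2.15)(0.08314)(209.2)/(1.23 − 2.15×0.0167) = 37.395/1.1941 = 31.316 bar
a n²/V² = (0.206)(2.15)²/(1.23)² = 0.62941 bar
P = 31.316 − 0.62941 = 30.69 bar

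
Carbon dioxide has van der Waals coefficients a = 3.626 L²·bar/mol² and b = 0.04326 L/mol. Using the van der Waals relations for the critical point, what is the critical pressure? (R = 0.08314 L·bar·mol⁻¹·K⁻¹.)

P_c ≈ 71.76 bar

For a van der Waals gas, P_c = a/(27b²).
P_c = 3.626/(27×(0.04326)²) = 3.626/0.050529 = 71.76 bar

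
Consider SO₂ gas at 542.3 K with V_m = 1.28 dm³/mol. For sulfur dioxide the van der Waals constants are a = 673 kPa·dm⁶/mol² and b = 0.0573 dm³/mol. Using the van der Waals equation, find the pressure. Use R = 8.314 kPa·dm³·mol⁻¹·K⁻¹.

P ≈ 3277 kPa

P = RT/(V_m − b) − a/V_m²
RT/(V_m − b) = (8.314)(542.3)/(1.28 − 0.0573) = 4508.7/1.2227 = 3687.5 kPa
a/V_m² = 673/(1.28)² = 410.77 kPa
P = 3687.5 − 410.77 = 3277 kPa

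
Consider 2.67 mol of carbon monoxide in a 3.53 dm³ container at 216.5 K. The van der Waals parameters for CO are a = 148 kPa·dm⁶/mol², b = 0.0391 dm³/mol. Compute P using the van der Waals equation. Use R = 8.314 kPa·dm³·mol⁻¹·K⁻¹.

P ≈ 1318 kPa

P = nRT/(V − nb) − a n²/V²
nRT/(V − nb) = (2.67)(8.314)(216.5)/(3.53 − 2.67×0.0391) = 4805.9/3.4256 = 1402.9 kPa
a n²/V² = (148)(2.67)²/(3.53)² = 84.671 kPa
P = 1402.9 − 84.671 = 1318 kPa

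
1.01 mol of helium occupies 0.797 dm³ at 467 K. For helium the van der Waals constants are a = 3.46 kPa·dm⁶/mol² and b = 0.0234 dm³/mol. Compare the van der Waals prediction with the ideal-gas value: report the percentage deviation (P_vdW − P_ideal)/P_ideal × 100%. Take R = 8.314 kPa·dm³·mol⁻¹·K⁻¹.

Ideal: P_ideal = nRT/V = (1.01)(8.314)(467)/0.797 = 4920.28 kPa
vdW: P = nRT/(V − nb) − a n²/V² = 3921.46/0.773366 − 3.52955/0.635209 = 5070.64 − 5.55652 = 5065.08 kPa
% deviation = (5065.08 − 4920.28)/4920.28 × 100% = 2.94%

2.94 %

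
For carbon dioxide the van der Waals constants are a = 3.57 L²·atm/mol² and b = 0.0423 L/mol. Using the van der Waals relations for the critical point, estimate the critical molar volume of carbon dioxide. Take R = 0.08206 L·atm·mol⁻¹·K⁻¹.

For a van der Waals gas, V_m,c = 3b.
V_m,c = 3×0.0423 = 0.1269 L/mol

V_m,c ≈ 0.1269 L/mol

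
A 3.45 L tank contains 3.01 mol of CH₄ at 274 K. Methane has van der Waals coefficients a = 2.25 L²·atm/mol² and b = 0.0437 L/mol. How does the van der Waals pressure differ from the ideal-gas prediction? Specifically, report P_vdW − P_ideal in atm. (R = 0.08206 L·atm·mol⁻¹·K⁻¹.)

Ideal: P_ideal = nRT/V = (3.01)(0.08206)(274)/3.45 = 19.6169 atm
vdW: P = nRT/(V − nb) − a n²/V² = 67.6782/3.31846 − 20.3852/11.9025 = 20.3945 − 1.71268 = 18.6818 atm
ΔP = 18.6818 − 19.6169 = -0.935 atm

ΔP ≈ -0.935 atm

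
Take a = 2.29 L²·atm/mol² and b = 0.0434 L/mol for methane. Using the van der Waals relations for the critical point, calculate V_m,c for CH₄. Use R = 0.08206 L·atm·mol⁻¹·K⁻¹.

For a van der Waals gas, V_m,c = 3b.
V_m,c = 3×0.0434 = 0.1302 L/mol

V_m,c ≈ 0.1302 L/mol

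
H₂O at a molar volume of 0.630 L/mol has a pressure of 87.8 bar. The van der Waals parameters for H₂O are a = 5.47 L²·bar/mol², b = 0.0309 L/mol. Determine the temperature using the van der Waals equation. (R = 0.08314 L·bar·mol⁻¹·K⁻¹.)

T ≈ 732.0 K

T = (P + a/V_m²)(V_m − b)/R
P + a/V_m² = 87.8 + 5.47/(0.630)² = 101.58 bar
V_m − b = 0.630 − 0.0309 = 0.59910 L/mol
T = (101.58)(0.59910)/0.08314 = 732.0 K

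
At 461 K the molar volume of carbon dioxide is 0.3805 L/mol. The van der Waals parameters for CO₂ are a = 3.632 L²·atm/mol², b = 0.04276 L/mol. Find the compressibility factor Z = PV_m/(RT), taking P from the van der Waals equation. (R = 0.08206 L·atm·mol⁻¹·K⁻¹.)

Z ≈ 0.8743

P = RT/(V_m − b) − a/V_m² = (0.08206)(461)/(0.3805 − 0.04276) − 3.632/(0.3805)²
  = 37.830/0.33774 − 25.086 = 112.01 − 25.086 = 86.92 atm
Z = PV_m/(RT) = (86.92)(0.3805)/((0.08206)(461)) = 33.073/37.830 = 0.8743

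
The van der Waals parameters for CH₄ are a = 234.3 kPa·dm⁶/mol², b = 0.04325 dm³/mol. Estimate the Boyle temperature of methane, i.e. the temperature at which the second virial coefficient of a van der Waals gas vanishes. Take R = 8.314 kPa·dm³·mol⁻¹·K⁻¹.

T_B ≈ 651.6 K

For a van der Waals gas the second virial coefficient B₂ = b − a/(RT) vanishes at T_B = a/(Rb).
T_B = 234.3/(8.314×0.04325) = 234.3/0.35958 = 651.6 K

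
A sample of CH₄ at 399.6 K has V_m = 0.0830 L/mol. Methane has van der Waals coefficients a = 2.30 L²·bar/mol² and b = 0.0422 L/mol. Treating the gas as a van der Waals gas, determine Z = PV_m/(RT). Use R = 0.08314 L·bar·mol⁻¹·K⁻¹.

Z ≈ 1.200

P = RT/(V_m − b) − a/V_m² = (0.08314)(399.6)/(0.0830 − 0.0422) − 2.30/(0.0830)²
  = 33.223/0.040800 − 333.87 = 814.29 − 333.87 = 480.42 bar
Z = PV_m/(RT) = (480.42)(0.0830)/((0.08314)(399.6)) = 39.875/33.223 = 1.200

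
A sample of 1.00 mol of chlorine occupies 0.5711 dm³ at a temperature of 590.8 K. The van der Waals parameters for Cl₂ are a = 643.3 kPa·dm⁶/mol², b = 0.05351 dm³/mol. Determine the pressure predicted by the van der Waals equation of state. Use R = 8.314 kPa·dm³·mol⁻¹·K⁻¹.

P ≈ 7518 kPa

P = nRT/(V − nb) − a n²/V²
nRT/(V − nb) = (1.00)(8.314)(590.8)/(0.5711 − 1.00×0.05351) = 4911.9/0.51759 = 9489.9 kPa
a n²/V² = (643.3)(1.00)²/(0.5711)² = 1972.4 kPa
P = 9489.9 − 1972.4 = 7518 kPa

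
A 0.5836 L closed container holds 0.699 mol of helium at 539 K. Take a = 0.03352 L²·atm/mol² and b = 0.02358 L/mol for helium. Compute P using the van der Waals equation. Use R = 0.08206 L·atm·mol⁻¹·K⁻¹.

P ≈ 54.47 atm

P = nRT/(V − nb) − a n²/V²
nRT/(V − nb) = (0.699)(0.08206)(539)/(0.5836 − 0.699×0.02358) = 30.917/0.56712 = 54.516 atm
a n²/V² = (0.03352)(0.699)²/(0.5836)² = 0.048087 atm
P = 54.516 − 0.048087 = 54.47 atm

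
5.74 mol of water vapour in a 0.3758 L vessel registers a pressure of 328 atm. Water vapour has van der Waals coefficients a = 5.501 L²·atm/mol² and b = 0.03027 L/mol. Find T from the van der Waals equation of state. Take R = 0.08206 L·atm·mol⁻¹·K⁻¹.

T ≈ 691.2 K

T = (P + a n²/V²)(V − nb)/(nR)
P + a n²/V² = 328 + (5.501)(5.74)²/(0.3758)² = 1611.4 atm
V − nb = 0.3758 − (5.74)(0.03027) = 0.20205 L
T = (1611.4)(0.20205)/((5.74)(0.08206)) = 691.2 K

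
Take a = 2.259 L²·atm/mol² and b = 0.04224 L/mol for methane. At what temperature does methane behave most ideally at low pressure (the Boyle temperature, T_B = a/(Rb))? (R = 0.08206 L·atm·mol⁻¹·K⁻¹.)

For a van der Waals gas the second virial coefficient B₂ = b − a/(RT) vanishes at T_B = a/(Rb).
T_B = 2.259/(0.08206×0.04224) = 2.259/0.0034662 = 651.7 K

T_B ≈ 651.7 K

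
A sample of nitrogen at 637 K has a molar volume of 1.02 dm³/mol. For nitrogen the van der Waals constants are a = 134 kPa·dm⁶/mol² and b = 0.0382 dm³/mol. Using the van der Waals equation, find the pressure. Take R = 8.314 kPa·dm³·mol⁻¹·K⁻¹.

P ≈ 5265 kPa

P = RT/(V_m − b) − a/V_m²
RT/(V_m − b) = (8.314)(637)/(1.02 − 0.0382) = 5296.0/0.98180 = 5394.2 kPa
a/V_m² = 134/(1.02)² = 128.80 kPa
P = 5394.2 − 128.80 = 5265 kPa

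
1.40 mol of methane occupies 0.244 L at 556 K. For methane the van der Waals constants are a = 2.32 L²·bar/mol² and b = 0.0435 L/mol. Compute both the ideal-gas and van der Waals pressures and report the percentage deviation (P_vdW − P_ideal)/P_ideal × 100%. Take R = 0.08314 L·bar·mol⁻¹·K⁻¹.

Ideal: P_ideal = nRT/V = (1.40)(0.08314)(556)/0.244 = 265.230 bar
vdW: P = nRT/(V − nb) − a n²/V² = 64.7162/0.183100 − 4.54720/0.0595360 = 353.447 − 76.3773 = 277.070 bar
% deviation = (277.070 − 265.230)/265.230 × 100% = 4.46%

4.46 %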